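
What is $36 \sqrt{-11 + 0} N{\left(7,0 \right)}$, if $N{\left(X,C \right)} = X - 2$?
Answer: $180 i \sqrt{11} \approx 596.99 i$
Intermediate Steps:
$N{\left(X,C \right)} = -2 + X$
$36 \sqrt{-11 + 0} N{\left(7,0 \right)} = 36 \sqrt{-11 + 0} \left(-2 + 7\right) = 36 \sqrt{-11} \cdot 5 = 36 i \sqrt{11} \cdot 5 = 180 i \sqrt{11}$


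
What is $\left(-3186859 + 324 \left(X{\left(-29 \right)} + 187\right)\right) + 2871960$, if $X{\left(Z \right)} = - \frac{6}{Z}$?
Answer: $- \frac{7373075}{29} \approx -2.5424 \cdot 10^{5}$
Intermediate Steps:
$\left(-3186859 + 324 \left(X{\left(-29 \right)} + 187\right)\right) + 2871960 = \left(-3186859 + 324 \left(- \frac{6}{-29} + 187\right)\right) + 2871960 = \left(-3186859 + 324 \left(\left(-6\right) \left(- \frac{1}{29}\right) + 187\right)\right) + 2871960 = \left(-3186859 + 324 \left(\frac{6}{29} + 187\right)\right) + 2871960 = \left(-3186859 + 324 \cdot \frac{5429}{29}\right) + 2871960 = \left(-3186859 + \frac{1758996}{29}\right) + 2871960 = - \frac{90659915}{29} + 2871960 = - \frac{7373075}{29}$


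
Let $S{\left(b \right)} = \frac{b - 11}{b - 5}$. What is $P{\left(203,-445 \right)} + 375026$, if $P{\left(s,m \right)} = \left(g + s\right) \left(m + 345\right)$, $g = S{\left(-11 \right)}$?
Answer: $\frac{709177}{2} \approx 3.5459 \cdot 10^{5}$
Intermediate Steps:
$S{\left(b \right)} = \frac{-11 + b}{-5 + b}$
$g = \frac{11}{8}$ ($g = \frac{-11 - 11}{-5 - 11} = \frac{1}{-16} \left(-22\right) = \left(- \frac{1}{16}\right) \left(-22\right) = \frac{11}{8} \approx 1.375$)
$P{\left(s,m \right)} = \left(345 + m\right) \left(\frac{11}{8} + s\right)$ ($P{\left(s,m \right)} = \left(\frac{11}{8} + s\right) \left(m + 345\right) = \left(\frac{11}{8} + s\right) \left(345 + m\right) = \left(345 + m\right) \left(\frac{11}{8} + s\right)$)
$P{\left(203,-445 \right)} + 375026 = \left(\frac{3795}{8} + 345 \cdot 203 + \frac{11}{8} \left(-445\right) - 90335\right) + 375026 = \left(\frac{3795}{8} + 70035 - \frac{4895}{8} - 90335\right) + 375026 = - \frac{40875}{2} + 375026 = \frac{709177}{2}$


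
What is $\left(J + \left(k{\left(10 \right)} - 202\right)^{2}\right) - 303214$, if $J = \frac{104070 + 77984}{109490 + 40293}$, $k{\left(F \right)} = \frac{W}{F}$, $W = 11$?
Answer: $- \frac{3937075730377}{14978300} \approx -2.6285 \cdot 10^{5}$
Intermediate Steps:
$k{\left(F \right)} = \frac{11}{F}$
$J = \frac{182054}{149783} \approx 1.2155$
$\left(J + \left(k{\left(10 \right)} - 202\right)^{2}\right) - 303214 = \left(\frac{182054}{149783} + \left(\frac{11}{10} - 202\right)^{2}\right) - 303214 = \left(\frac{182054}{149783} + \left(- \frac{2009}{10}\right)^{2}\right) - 303214 = \left(\frac{182054}{149783} + \frac{4036081}{100}\right) - 303214 = \frac{604554525823}{14978300} - 303214 = - \frac{3937075730377}{14978300}$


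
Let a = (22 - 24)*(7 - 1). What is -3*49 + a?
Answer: -159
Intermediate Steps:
a = -12 (a = -2*6 = -12)
-3*49 + a = -3*49 - 12 = -147 - 12 = -159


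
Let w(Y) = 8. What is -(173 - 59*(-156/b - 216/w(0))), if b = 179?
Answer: -325318/179 ≈ -1817.4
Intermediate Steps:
-(173 - 59*(-156/b - 216/w(0))) = -(173 - 59*(-156/179 - 216/8)) = -(173 - 59*(-156*1/179 - 216*⅛)) = -(173 - 59*(-156/179 - 27)) = -(173 - 59*(-4989/179)) = -(173 + 294351/179) = -1*325318/179 = -325318/179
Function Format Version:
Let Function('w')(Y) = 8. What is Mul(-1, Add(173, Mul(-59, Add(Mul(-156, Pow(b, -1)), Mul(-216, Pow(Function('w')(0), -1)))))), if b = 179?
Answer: Rational(-325318, 179) ≈ -1817.4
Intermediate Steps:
Mul(-1, Add(173, Mul(-59, Add(Mul(-156, Pow(b, -1)), Mul(-216, Pow(Function('w')(0), -1)))))) = Mul(-1, Add(173, Mul(-59, Add(Mul(-156, Pow(179, -1)), Mul(-216, Pow(8, -1)))))) = Mul(-1, Add(173, Mul(-59, Add(Mul(-156, Rational(1, 179)), Mul(-216, Rational(1, 8)))))) = Mul(-1, Add(173, Mul(-59, Add(Rational(-156, 179), -27)))) = Mul(-1, Add(173, Mul(-59, Rational(-4989, 179)))) = Mul(-1, Add(173, Rational(294351, 179))) = Mul(-1, Rational(325318, 179)) = Rational(-325318, 179)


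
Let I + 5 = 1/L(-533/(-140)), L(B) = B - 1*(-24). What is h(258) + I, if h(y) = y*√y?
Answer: -19325/3893 + 258*√258 ≈ 4139.1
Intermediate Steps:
L(B) = 24 + B (L(B) = B + 24 = 24 + B)
h(y) = y^(3/2)
I = -19325/3893 (I = -5 + 1/(24 - 533/(-140)) = -5 + 1/(24 - 533*(-1/140)) = -5 + 1/(24 + 533/140) = -5 + 1/(3893/140) = -5 + 140/3893 = -19325/3893 ≈ -4.9640)
h(258) + I = 258^(3/2) - 19325/3893 = 258*√258 - 19325/3893 = -19325/3893 + 258*√258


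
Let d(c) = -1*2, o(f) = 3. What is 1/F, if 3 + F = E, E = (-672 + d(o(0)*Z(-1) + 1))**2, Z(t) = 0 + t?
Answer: 1/454273 ≈ 2.2013e-6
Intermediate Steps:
Z(t) = t
d(c) = -2
E = 454276 (E = (-672 - 2)**2 = (-674)**2 = 454276)
F = 454273 (F = -3 + 454276 = 454273)
1/F = 1/454273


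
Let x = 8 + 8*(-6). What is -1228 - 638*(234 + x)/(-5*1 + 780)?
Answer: -1075472/775 ≈ -1387.7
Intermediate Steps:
x = -40 (x = 8 - 48 = -40)
-1228 - 638*(234 + x)/(-5*1 + 780) = -1228 - 638*(234 - 40)/(-5*1 + 780) = -1228 - 123772/(-5 + 780) = -1228 - 123772/775 = -1075472/775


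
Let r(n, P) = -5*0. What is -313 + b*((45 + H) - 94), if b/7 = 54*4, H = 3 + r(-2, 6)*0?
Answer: -69865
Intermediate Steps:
r(n, P) = 0
H = 3 (H = 3 + 0*0 = 3 + 0 = 3)
b = 1512 (b = 7*(54*4) = 7*216 = 1512)
-313 + b*((45 + H) - 94) = -313 + 1512*((45 + 3) - 94) = -313 + 1512*(48 - 94) = -313 + 1512*(-46) = -313 - 69552 = -69865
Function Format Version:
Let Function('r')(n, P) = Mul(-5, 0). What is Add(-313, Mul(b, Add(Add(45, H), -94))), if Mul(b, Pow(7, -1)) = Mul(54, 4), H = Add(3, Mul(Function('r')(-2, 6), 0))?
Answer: -69865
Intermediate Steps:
Function('r')(n, P) = 0
H = 3 (H = Add(3, Mul(0, 0)) = Add(3, 0) = 3)
b = 1512 (b = Mul(7, Mul(54, 4)) = Mul(7, 216) = 1512)
Add(-313, Mul(b, Add(Add(45, H), -94))) = Add(-313, Mul(1512, Add(Add(45, 3), -94))) = Add(-313, Mul(1512, Add(48, -94))) = Add(-313, Mul(1512, -46)) = Add(-313, -69552) = -69865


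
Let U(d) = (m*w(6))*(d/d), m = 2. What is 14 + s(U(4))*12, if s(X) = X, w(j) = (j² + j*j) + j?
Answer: 1886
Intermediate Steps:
w(j) = j + 2*j² (w(j) = (j² + j²) + j = 2*j² + j = j + 2*j²)
U(d) = 156 (U(d) = (2*(6*(1 + 2*6)))*(d/d) = (2*(6*(1 + 12)))*1 = (2*(6*13))*1 = (2*78)*1 = 156*1 = 156)
14 + s(U(4))*12 = 14 + 156*12 = 14 + 1872 = 1886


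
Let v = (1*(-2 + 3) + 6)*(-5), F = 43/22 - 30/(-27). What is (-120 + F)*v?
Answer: 810355/198 ≈ 4092.7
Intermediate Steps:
F = 607/198 (F = 43*(1/22) - 30*(-1/27) = 43/22 + 10/9 = 607/198 ≈ 3.0657)
v = -35 (v = (1*1 + 6)*(-5) = (1 + 6)*(-5) = 7*(-5) = -35)
(-120 + F)*v = (-120 + 607/198)*(-35) = -23153/198*(-35) = 810355/198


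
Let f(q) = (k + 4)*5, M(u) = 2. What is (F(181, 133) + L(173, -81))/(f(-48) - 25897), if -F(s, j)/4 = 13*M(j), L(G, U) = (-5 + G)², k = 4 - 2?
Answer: -28120/25867 ≈ -1.0871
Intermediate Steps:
k = 2
f(q) = 30 (f(q) = (2 + 4)*5 = 6*5 = 30)
F(s, j) = -104 (F(s, j) = -52*2 = -4*26 = -104)
(F(181, 133) + L(173, -81))/(f(-48) - 25897) = (-104 + (-5 + 173)²)/(30 - 25897) = (-104 + 168²)/(-25867) = (-104 + 28224)*(-1/25867) = 28120*(-1/25867) = -28120/25867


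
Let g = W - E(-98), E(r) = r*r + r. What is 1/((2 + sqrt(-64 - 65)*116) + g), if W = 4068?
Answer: -453/2607160 - 29*I*sqrt(129)/7821480 ≈ -0.00017375 - 4.2112e-5*I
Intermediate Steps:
E(r) = r + r**2 (E(r) = r**2 + r = r + r**2)
g = -5438 (g = 4068 - (-98)*(1 - 98) = 4068 - (-98)*(-97) = 4068 - 1*9506 = 4068 - 9506 = -5438)
1/((2 + sqrt(-64 - 65)*116) + g) = 1/((2 + sqrt(-64 - 65)*116) - 5438) = 1/((2 + sqrt(-129)*116) - 5438) = 1/((2 + (I*sqrt(129))*116) - 5438) = 1/((2 + 116*I*sqrt(129)) - 5438) = 1/(-5436 + 116*I*sqrt(129))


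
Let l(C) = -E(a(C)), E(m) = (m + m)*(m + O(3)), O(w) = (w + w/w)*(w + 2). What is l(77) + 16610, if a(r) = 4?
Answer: 16418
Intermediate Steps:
O(w) = (1 + w)*(2 + w) (O(w) = (w + 1)*(2 + w) = (1 + w)*(2 + w))
E(m) = 2*m*(20 + m) (E(m) = (m + m)*(m + (2 + 3² + 3*3)) = (2*m)*(m + (2 + 9 + 9)) = (2*m)*(m + 20) = (2*m)*(20 + m) = 2*m*(20 + m))
l(C) = -192 (l(C) = -2*4*(20 + 4) = -2*4*24 = -1*192 = -192)
l(77) + 16610 = -192 + 16610 = 16418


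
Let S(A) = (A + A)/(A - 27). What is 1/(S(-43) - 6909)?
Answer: -35/241772 ≈ -0.00014476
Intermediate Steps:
S(A) = 2*A/(-27 + A) (S(A) = (2*A)/(-27 + A) = 2*A/(-27 + A))
1/(S(-43) - 6909) = 1/(2*(-43)/(-27 - 43) - 6909) = 1/(2*(-43)/(-70) - 6909) = 1/(2*(-43)*(-1/70) - 6909) = 1/(43/35 - 6909) = 1/(-241772/35) = -35/241772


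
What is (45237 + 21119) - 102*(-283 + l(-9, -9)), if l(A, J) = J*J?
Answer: 86960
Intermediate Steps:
l(A, J) = J²
(45237 + 21119) - 102*(-283 + l(-9, -9)) = (45237 + 21119) - 102*(-283 + (-9)²) = 66356 - 102*(-283 + 81) = 66356 - 102*(-202) = 66356 + 20604 = 86960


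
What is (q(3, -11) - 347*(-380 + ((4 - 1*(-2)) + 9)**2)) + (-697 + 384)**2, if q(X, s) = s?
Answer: 151743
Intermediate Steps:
(q(3, -11) - 347*(-380 + ((4 - 1*(-2)) + 9)**2)) + (-697 + 384)**2 = (-11 - 347*(-380 + ((4 - 1*(-2)) + 9)**2)) + (-697 + 384)**2 = (-11 - 347*(-380 + ((4 + 2) + 9)**2)) + (-313)**2 = (-11 - 347*(-380 + (6 + 9)**2)) + 97969 = (-11 - 347*(-380 + 15**2)) + 97969 = (-11 - 347*(-380 + 225)) + 97969 = (-11 - 347*(-155)) + 97969 = (-11 + 53785) + 97969 = 53774 + 97969 = 151743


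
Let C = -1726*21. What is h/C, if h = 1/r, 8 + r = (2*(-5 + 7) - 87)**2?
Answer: -1/249408726 ≈ -4.0095e-9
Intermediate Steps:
C = -36246
r = 6881 (r = -8 + (2*(-5 + 7) - 87)**2 = -8 + (2*2 - 87)**2 = -8 + (4 - 87)**2 = -8 + (-83)**2 = -8 + 6889 = 6881)
h = 1/6881 ≈ 0.00014533
h/C = (1/6881)/(-36246) = (1/6881)*(-1/36246) = -1/249408726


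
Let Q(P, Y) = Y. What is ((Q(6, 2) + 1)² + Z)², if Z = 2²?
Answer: 169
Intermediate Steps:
Z = 4
((Q(6, 2) + 1)² + Z)² = ((2 + 1)² + 4)² = (3² + 4)² = (9 + 4)² = 13² = 169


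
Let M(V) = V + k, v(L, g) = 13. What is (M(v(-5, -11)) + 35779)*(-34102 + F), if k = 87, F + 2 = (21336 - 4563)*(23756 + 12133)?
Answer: 21596721564747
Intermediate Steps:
F = 601966195 (F = -2 + (21336 - 4563)*(23756 + 12133) = -2 + 16773*35889 = -2 + 601966197 = 601966195)
M(V) = 87 + V (M(V) = V + 87 = 87 + V)
(M(v(-5, -11)) + 35779)*(-34102 + F) = ((87 + 13) + 35779)*(-34102 + 601966195) = (100 + 35779)*601932093 = 35879*601932093 = 21596721564747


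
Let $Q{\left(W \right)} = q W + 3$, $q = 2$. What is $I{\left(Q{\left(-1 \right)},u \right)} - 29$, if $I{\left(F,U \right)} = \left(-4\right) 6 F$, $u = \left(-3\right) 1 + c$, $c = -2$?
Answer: $-53$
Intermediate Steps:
$Q{\left(W \right)} = 3 + 2 W$ ($Q{\left(W \right)} = 2 W + 3 = 3 + 2 W$)
$u = -5$ ($u = \left(-3\right) 1 - 2 = -3 - 2 = -5$)
$I{\left(F,U \right)} = - 24 F$
$I{\left(Q{\left(-1 \right)},u \right)} - 29 = - 24 \left(3 + 2 \left(-1\right)\right) - 29 = - 24 \left(3 - 2\right) - 29 = \left(-24\right) 1 - 29 = -24 - 29 = -53$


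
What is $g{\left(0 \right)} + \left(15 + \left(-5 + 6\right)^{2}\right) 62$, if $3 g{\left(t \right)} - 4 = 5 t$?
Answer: $\frac{2980}{3} \approx 993.33$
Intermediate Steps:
$g{\left(t \right)} = \frac{4}{3} + \frac{5 t}{3}$
$g{\left(0 \right)} + \left(15 + \left(-5 + 6\right)^{2}\right) 62 = \left(\frac{4}{3} + \frac{5}{3} \cdot 0\right) + \left(15 + \left(-5 + 6\right)^{2}\right) 62 = \left(\frac{4}{3} + 0\right) + \left(15 + 1^{2}\right) 62 = \frac{4}{3} + \left(15 + 1\right) 62 = \frac{4}{3} + 16 \cdot 62 = \frac{4}{3} + 992 = \frac{2980}{3}$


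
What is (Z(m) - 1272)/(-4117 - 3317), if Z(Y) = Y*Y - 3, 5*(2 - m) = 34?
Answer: 10433/61950 ≈ 0.16841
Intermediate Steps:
m = -24/5 (m = 2 - ⅕*34 = 2 - 34/5 = -24/5 ≈ -4.8000)
Z(Y) = -3 + Y² (Z(Y) = Y² - 3 = -3 + Y²)
(Z(m) - 1272)/(-4117 - 3317) = ((-3 + (-24/5)²) - 1272)/(-4117 - 3317) = ((-3 + 576/25) - 1272)/(-7434) = (501/25 - 1272)*(-1/7434) = -31299/25*(-1/7434) = 10433/61950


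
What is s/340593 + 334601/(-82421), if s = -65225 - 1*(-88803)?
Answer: -112019436055/28072015653 ≈ -3.9904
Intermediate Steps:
s = 23578 (s = -65225 + 88803 = 23578)
s/340593 + 334601/(-82421) = 23578/340593 + 334601/(-82421) = 23578*(1/340593) + 334601*(-1/82421) = 23578/340593 - 334601/82421 = -112019436055/28072015653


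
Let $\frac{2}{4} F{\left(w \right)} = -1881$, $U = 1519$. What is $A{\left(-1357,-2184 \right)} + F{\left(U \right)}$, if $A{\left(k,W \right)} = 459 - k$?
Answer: $-1946$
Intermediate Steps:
$F{\left(w \right)} = -3762$ ($F{\left(w \right)} = 2 \left(-1881\right) = -3762$)
$A{\left(-1357,-2184 \right)} + F{\left(U \right)} = \left(459 - -1357\right) - 3762 = \left(459 + 1357\right) - 3762 = 1816 - 3762 = -1946$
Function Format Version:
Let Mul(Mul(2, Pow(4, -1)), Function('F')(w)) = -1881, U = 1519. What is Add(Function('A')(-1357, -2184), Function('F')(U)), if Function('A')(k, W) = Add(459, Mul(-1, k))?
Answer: -1946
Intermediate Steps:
Function('F')(w) = -3762 (Function('F')(w) = Mul(2, -1881) = -3762)
Add(Function('A')(-1357, -2184), Function('F')(U)) = Add(Add(459, Mul(-1, -1357)), -3762) = Add(Add(459, 1357), -3762) = Add(1816, -3762) = -1946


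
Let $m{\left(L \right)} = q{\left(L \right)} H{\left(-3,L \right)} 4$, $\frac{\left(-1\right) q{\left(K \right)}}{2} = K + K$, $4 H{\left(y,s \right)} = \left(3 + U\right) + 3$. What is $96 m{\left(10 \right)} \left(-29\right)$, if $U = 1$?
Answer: $779520$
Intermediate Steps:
$H{\left(y,s \right)} = \frac{7}{4}$ ($H{\left(y,s \right)} = \frac{\left(3 + 1\right) + 3}{4} = \frac{4 + 3}{4} = \frac{1}{4} \cdot 7 = \frac{7}{4}$)
$q{\left(K \right)} = - 4 K$ ($q{\left(K \right)} = - 2 \left(K + K\right) = - 2 \cdot 2 K = - 4 K$)
$m{\left(L \right)} = - 28 L$ ($m{\left(L \right)} = - 4 L \frac{7}{4} \cdot 4 = - 7 L 4 = - 28 L$)
$96 m{\left(10 \right)} \left(-29\right) = 96 \left(\left(-28\right) 10\right) \left(-29\right) = 96 \left(-280\right) \left(-29\right) = \left(-26880\right) \left(-29\right) = 779520$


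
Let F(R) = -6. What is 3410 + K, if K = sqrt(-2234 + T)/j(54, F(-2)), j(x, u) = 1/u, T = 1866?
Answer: 3410 - 24*I*sqrt(23) ≈ 3410.0 - 115.1*I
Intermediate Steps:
K = -24*I*sqrt(23) (K = sqrt(-2234 + 1866)/(1/(-6)) = sqrt(-368)/(-1/6) = (4*I*sqrt(23))*(-6) = -24*I*sqrt(23) ≈ -115.1*I)
3410 + K = 3410 - 24*I*sqrt(23)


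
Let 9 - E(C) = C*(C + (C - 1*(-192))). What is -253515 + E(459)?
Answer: -762996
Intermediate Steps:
E(C) = 9 - C*(192 + 2*C) (E(C) = 9 - C*(C + (C - 1*(-192))) = 9 - C*(C + (C + 192)) = 9 - C*(C + (192 + C)) = 9 - C*(192 + 2*C))
-253515 + E(459) = -253515 + (9 - 192*459 - 2*459²) = -253515 + (9 - 88128 - 2*210681) = -253515 + (9 - 88128 - 421362) = -253515 - 509481 = -762996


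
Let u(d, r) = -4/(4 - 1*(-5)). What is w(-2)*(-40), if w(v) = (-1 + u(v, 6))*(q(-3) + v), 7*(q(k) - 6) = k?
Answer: 13000/63 ≈ 206.35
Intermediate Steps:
q(k) = 6 + k/7
u(d, r) = -4/9 (u(d, r) = -4/(4 + 5) = -4/9)
w(v) = -169/21 - 13*v/9 (w(v) = (-1 - 4/9)*((6 + (⅐)*(-3)) + v) = -13*((6 - 3/7) + v)/9 = -13*(39/7 + v)/9 = -169/21 - 13*v/9)
w(-2)*(-40) = (-169/21 - 13/9*(-2))*(-40) = (-169/21 + 26/9)*(-40) = -325/63*(-40) = 13000/63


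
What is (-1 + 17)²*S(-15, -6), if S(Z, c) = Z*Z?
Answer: 57600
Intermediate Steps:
S(Z, c) = Z²
(-1 + 17)²*S(-15, -6) = (-1 + 17)²*(-15)² = 16²*225 = 256*225 = 57600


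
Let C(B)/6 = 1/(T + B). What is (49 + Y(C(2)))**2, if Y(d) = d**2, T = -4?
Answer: 3364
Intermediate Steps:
C(B) = 6/(-4 + B)
(49 + Y(C(2)))**2 = (49 + (6/(-4 + 2))**2)**2 = (49 + (6/(-2))**2)**2 = (49 + (6*(-1/2))**2)**2 = (49 + (-3)**2)**2 = (49 + 9)**2 = 58**2 = 3364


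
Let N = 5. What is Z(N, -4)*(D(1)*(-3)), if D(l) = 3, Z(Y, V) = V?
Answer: 36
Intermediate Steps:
Z(N, -4)*(D(1)*(-3)) = -12*(-3) = -4*(-9) = 36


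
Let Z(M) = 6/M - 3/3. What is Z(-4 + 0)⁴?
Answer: 625/16 ≈ 39.063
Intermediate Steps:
Z(M) = -1 + 6/M (Z(M) = 6/M - 3*⅓ = 6/M - 1 = -1 + 6/M)
Z(-4 + 0)⁴ = ((6 - (-4 + 0))/(-4 + 0))⁴ = ((6 - 1*(-4))/(-4))⁴ = (-(6 + 4)/4)⁴ = (-¼*10)⁴ = (-5/2)⁴ = 625/16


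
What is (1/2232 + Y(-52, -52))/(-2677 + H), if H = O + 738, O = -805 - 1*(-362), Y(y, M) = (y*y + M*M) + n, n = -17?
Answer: -12032713/5316624 ≈ -2.2632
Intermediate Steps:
Y(y, M) = -17 + M**2 + y**2 (Y(y, M) = (y*y + M*M) - 17 = (y**2 + M**2) - 17 = (M**2 + y**2) - 17 = -17 + M**2 + y**2)
O = -443 (O = -805 + 362 = -443)
H = 295 (H = -443 + 738 = 295)
(1/2232 + Y(-52, -52))/(-2677 + H) = (1/2232 + (-17 + (-52)**2 + (-52)**2))/(-2677 + 295) = (1/2232 + (-17 + 2704 + 2704))/(-2382) = (1/2232 + 5391)*(-1/2382) = (12032713/2232)*(-1/2382) = -12032713/5316624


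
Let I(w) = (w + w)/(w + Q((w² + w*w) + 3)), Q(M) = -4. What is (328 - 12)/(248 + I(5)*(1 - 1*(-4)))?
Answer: 158/149 ≈ 1.0604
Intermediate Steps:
I(w) = 2*w/(-4 + w) (I(w) = (w + w)/(w - 4) = (2*w)/(-4 + w) = 2*w/(-4 + w))
(328 - 12)/(248 + I(5)*(1 - 1*(-4))) = (328 - 12)/(248 + (2*5/(-4 + 5))*(1 - 1*(-4))) = 316/(248 + (2*5/1)*(1 + 4)) = 316/(248 + (2*5*1)*5) = 316/(248 + 10*5) = 316/(248 + 50) = 316/298 = 316*(1/298) = 158/149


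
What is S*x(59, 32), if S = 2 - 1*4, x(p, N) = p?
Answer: -118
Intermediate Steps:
S = -2 (S = 2 - 4 = -2)
S*x(59, 32) = -2*59 = -118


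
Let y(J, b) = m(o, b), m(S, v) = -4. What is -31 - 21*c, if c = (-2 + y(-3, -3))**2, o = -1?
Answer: -787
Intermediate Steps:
y(J, b) = -4
c = 36 (c = (-2 - 4)**2 = (-6)**2 = 36)
-31 - 21*c = -31 - 21*36 = -31 - 756 = -787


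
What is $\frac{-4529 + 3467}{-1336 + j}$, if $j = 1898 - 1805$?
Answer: $\frac{1062}{1243} \approx 0.85438$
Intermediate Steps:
$j = 93$
$\frac{-4529 + 3467}{-1336 + j} = \frac{-4529 + 3467}{-1336 + 93} = - \frac{1062}{-1243} = \left(-1062\right) \left(- \frac{1}{1243}\right) = \frac{1062}{1243}$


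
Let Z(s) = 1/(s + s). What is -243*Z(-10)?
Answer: 243/20 ≈ 12.150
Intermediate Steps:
Z(s) = 1/(2*s)
-243*Z(-10) = -243/(2*(-10)) = -243*(-1)/(2*10) = -243*(-1/20) = 243/20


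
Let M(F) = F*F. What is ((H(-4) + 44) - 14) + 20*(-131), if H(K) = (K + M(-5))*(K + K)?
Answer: -2758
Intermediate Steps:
M(F) = F**2
H(K) = 2*K*(25 + K) (H(K) = (K + (-5)**2)*(K + K) = (K + 25)*(2*K) = (25 + K)*(2*K) = 2*K*(25 + K))
((H(-4) + 44) - 14) + 20*(-131) = ((2*(-4)*(25 - 4) + 44) - 14) + 20*(-131) = ((2*(-4)*21 + 44) - 14) - 2620 = ((-168 + 44) - 14) - 2620 = (-124 - 14) - 2620 = -138 - 2620 = -2758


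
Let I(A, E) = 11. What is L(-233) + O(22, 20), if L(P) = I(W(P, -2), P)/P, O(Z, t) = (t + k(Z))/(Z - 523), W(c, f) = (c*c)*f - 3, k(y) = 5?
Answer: -11336/116733 ≈ -0.097111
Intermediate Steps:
W(c, f) = -3 + f*c² (W(c, f) = c²*f - 3 = f*c² - 3 = -3 + f*c²)
O(Z, t) = (5 + t)/(-523 + Z) (O(Z, t) = (t + 5)/(Z - 523) = (5 + t)/(-523 + Z))
L(P) = 11/P
L(-233) + O(22, 20) = 11/(-233) + (5 + 20)/(-523 + 22) = 11*(-1/233) + 25/(-501) = -11/233 - 1/501*25 = -11/233 - 25/501 = -11336/116733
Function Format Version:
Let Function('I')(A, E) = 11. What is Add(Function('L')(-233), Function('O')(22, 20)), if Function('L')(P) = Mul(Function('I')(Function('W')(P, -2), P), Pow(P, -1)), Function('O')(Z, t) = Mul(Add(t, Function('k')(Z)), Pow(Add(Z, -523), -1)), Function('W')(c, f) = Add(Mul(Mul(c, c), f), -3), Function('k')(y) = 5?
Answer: Rational(-11336, 116733) ≈ -0.097111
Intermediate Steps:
Function('W')(c, f) = Add(-3, Mul(f, Pow(c, 2))) (Function('W')(c, f) = Add(Mul(Pow(c, 2), f), -3) = Add(Mul(f, Pow(c, 2)), -3) = Add(-3, Mul(f, Pow(c, 2))))
Function('O')(Z, t) = Mul(Pow(Add(-523, Z), -1), Add(5, t)) (Function('O')(Z, t) = Mul(Add(t, 5), Pow(Add(Z, -523), -1)) = Mul(Add(5, t), Pow(Add(-523, Z), -1)) = Mul(Pow(Add(-523, Z), -1), Add(5, t)))
Function('L')(P) = Mul(11, Pow(P, -1))
Add(Function('L')(-233), Function('O')(22, 20)) = Add(Mul(11, Pow(-233, -1)), Mul(Pow(Add(-523, 22), -1), Add(5, 20))) = Add(Mul(11, Rational(-1, 233)), Mul(Pow(-501, -1), 25)) = Add(Rational(-11, 233), Mul(Rational(-1, 501), 25)) = Add(Rational(-11, 233), Rational(-25, 501)) = Rational(-11336, 116733)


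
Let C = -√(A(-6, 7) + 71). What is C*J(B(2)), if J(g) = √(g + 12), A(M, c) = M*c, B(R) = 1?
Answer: -√377 ≈ -19.417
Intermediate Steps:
J(g) = √(12 + g)
C = -√29 (C = -√(-6*7 + 71) = -√(-42 + 71) = -√29 ≈ -5.3852)
C*J(B(2)) = (-√29)*√(12 + 1) = (-√29)*√13 = -√377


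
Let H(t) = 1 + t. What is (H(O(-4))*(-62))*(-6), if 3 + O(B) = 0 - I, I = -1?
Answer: -372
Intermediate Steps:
O(B) = -2 (O(B) = -3 + (0 - 1*(-1)) = -3 + (0 + 1) = -3 + 1 = -2)
(H(O(-4))*(-62))*(-6) = ((1 - 2)*(-62))*(-6) = -1*(-62)*(-6) = 62*(-6) = -372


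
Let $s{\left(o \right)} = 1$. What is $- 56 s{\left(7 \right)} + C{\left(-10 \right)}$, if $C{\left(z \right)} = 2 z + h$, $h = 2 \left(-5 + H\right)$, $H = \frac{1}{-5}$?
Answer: $- \frac{432}{5} \approx -86.4$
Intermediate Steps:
$H = - \frac{1}{5} \approx -0.2$
$h = - \frac{52}{5}$ ($h = 2 \left(-5 - \frac{1}{5}\right) = 2 \left(- \frac{26}{5}\right) = - \frac{52}{5} \approx -10.4$)
$C{\left(z \right)} = - \frac{52}{5} + 2 z$ ($C{\left(z \right)} = 2 z - \frac{52}{5} = - \frac{52}{5} + 2 z$)
$- 56 s{\left(7 \right)} + C{\left(-10 \right)} = \left(-56\right) 1 + \left(- \frac{52}{5} + 2 \left(-10\right)\right) = -56 - \frac{152}{5} = - \frac{432}{5}$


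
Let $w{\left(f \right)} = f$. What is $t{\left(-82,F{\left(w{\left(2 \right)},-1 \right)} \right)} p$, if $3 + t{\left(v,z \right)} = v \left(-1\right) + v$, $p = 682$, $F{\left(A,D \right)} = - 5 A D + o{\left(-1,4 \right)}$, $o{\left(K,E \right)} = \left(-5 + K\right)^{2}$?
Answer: $-2046$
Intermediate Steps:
$F{\left(A,D \right)} = 36 - 5 A D$ ($F{\left(A,D \right)} = - 5 A D + \left(-5 - 1\right)^{2} = - 5 A D + \left(-6\right)^{2} = - 5 A D + 36 = 36 - 5 A D$)
$t{\left(v,z \right)} = -3$ ($t{\left(v,z \right)} = -3 + \left(v \left(-1\right) + v\right) = -3 + \left(- v + v\right) = -3 + 0 = -3$)
$t{\left(-82,F{\left(w{\left(2 \right)},-1 \right)} \right)} p = \left(-3\right) 682 = -2046$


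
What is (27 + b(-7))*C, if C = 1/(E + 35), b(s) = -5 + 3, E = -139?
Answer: -25/104 ≈ -0.24038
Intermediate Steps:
b(s) = -2
C = -1/104 (C = 1/(-139 + 35) = 1/(-104) = -1/104 ≈ -0.0096154)
(27 + b(-7))*C = (27 - 2)*(-1/104) = 25*(-1/104) = -25/104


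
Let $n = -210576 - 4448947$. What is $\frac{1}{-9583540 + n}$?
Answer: $- \frac{1}{14243063} \approx -7.021 \cdot 10^{-8}$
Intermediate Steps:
$n = -4659523$ ($n = -210576 - 4448947 = -4659523$)
$\frac{1}{-9583540 + n} = \frac{1}{-9583540 - 4659523} = \frac{1}{-14243063} = - \frac{1}{14243063}$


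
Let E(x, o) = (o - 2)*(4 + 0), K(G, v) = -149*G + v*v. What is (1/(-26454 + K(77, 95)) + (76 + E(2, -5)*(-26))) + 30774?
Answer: 912667355/28902 ≈ 31578.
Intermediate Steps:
K(G, v) = v² - 149*G (K(G, v) = -149*G + v² = v² - 149*G)
E(x, o) = -8 + 4*o (E(x, o) = (-2 + o)*4 = -8 + 4*o)
(1/(-26454 + K(77, 95)) + (76 + E(2, -5)*(-26))) + 30774 = (1/(-26454 + (95² - 149*77)) + (76 + (-8 + 4*(-5))*(-26))) + 30774 = (1/(-26454 + (9025 - 11473)) + (76 + (-8 - 20)*(-26))) + 30774 = (1/(-26454 - 2448) + (76 - 28*(-26))) + 30774 = (1/(-28902) + (76 + 728)) + 30774 = (-1/28902 + 804) + 30774 = 23237207/28902 + 30774 = 912667355/28902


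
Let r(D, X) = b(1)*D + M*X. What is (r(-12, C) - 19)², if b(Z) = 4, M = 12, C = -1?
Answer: 6241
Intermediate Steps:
r(D, X) = 4*D + 12*X
(r(-12, C) - 19)² = ((4*(-12) + 12*(-1)) - 19)² = ((-48 - 12) - 19)² = (-60 - 19)² = (-79)² = 6241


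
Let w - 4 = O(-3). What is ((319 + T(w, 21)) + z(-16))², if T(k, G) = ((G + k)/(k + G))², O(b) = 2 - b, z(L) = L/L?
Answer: 103041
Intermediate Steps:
z(L) = 1
w = 9 (w = 4 + (2 - 1*(-3)) = 4 + (2 + 3) = 4 + 5 = 9)
T(k, G) = 1 (T(k, G) = ((G + k)/(G + k))² = 1² = 1)
((319 + T(w, 21)) + z(-16))² = ((319 + 1) + 1)² = (320 + 1)² = 321² = 103041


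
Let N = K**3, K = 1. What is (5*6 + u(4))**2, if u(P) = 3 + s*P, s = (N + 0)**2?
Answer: 1369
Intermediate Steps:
N = 1 (N = 1**3 = 1)
s = 1 (s = (1 + 0)**2 = 1**2 = 1)
u(P) = 3 + P (u(P) = 3 + 1*P = 3 + P)
(5*6 + u(4))**2 = (5*6 + (3 + 4))**2 = (30 + 7)**2 = 37**2 = 1369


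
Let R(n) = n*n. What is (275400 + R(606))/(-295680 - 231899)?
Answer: -642636/527579 ≈ -1.2181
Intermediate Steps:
R(n) = n**2
(275400 + R(606))/(-295680 - 231899) = (275400 + 606**2)/(-295680 - 231899) = (275400 + 367236)/(-527579) = 642636*(-1/527579) = -642636/527579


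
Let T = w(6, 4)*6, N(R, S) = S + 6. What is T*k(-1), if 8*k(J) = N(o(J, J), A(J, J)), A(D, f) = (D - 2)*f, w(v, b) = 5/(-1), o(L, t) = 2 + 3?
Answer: -135/4 ≈ -33.750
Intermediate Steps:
o(L, t) = 5
w(v, b) = -5 (w(v, b) = 5*(-1) = -5)
A(D, f) = f*(-2 + D) (A(D, f) = (-2 + D)*f = f*(-2 + D))
N(R, S) = 6 + S
k(J) = ¾ + J*(-2 + J)/8 (k(J) = (6 + J*(-2 + J))/8 = ¾ + J*(-2 + J)/8)
T = -30 (T = -5*6 = -30)
T*k(-1) = -30*(¾ + (⅛)*(-1)*(-2 - 1)) = -30*(¾ + (⅛)*(-1)*(-3)) = -30*(¾ + 3/8) = -30*9/8 = -135/4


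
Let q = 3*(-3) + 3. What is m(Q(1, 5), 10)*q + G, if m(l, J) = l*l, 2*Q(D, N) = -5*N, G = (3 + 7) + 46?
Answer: -1763/2 ≈ -881.50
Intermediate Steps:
G = 56 (G = 10 + 46 = 56)
Q(D, N) = -5*N/2 (Q(D, N) = (-5*N)/2 = -5*N/2)
m(l, J) = l²
q = -6 (q = -9 + 3 = -6)
m(Q(1, 5), 10)*q + G = (-5/2*5)²*(-6) + 56 = (-25/2)²*(-6) + 56 = (625/4)*(-6) + 56 = -1875/2 + 56 = -1763/2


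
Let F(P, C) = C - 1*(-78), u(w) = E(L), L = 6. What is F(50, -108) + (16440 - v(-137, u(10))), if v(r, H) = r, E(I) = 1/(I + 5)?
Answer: 16547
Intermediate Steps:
E(I) = 1/(5 + I)
u(w) = 1/11 (u(w) = 1/(5 + 6) = 1/11)
F(P, C) = 78 + C (F(P, C) = C + 78 = 78 + C)
F(50, -108) + (16440 - v(-137, u(10))) = (78 - 108) + (16440 - 1*(-137)) = -30 + (16440 + 137) = -30 + 16577 = 16547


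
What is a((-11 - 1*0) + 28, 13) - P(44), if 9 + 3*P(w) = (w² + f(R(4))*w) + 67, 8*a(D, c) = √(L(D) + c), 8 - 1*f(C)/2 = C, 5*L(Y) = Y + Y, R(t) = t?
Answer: -782 + 3*√55/40 ≈ -781.44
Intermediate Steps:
L(Y) = 2*Y/5 (L(Y) = (Y + Y)/5 = (2*Y)/5 = 2*Y/5)
f(C) = 16 - 2*C
a(D, c) = √(c + 2*D/5)/8 (a(D, c) = √(2*D/5 + c)/8 = √(c + 2*D/5)/8)
P(w) = 58/3 + w²/3 + 8*w/3 (P(w) = -3 + ((w² + (16 - 2*4)*w) + 67)/3 = -3 + ((w² + (16 - 8)*w) + 67)/3 = -3 + ((w² + 8*w) + 67)/3 = -3 + (67 + w² + 8*w)/3 = -3 + (67/3 + w²/3 + 8*w/3) = 58/3 + w²/3 + 8*w/3)
a((-11 - 1*0) + 28, 13) - P(44) = √(10*((-11 - 1*0) + 28) + 25*13)/40 - (58/3 + (⅓)*44² + (8/3)*44) = √(10*((-11 + 0) + 28) + 325)/40 - (58/3 + (⅓)*1936 + 352/3) = √(10*(-11 + 28) + 325)/40 - (58/3 + 1936/3 + 352/3) = √(10*17 + 325)/40 - 1*782 = √(170 + 325)/40 - 782 = √495/40 - 782 = (3*√55)/40 - 782 = 3*√55/40 - 782 = -782 + 3*√55/40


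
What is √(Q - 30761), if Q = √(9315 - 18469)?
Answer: √(-30761 + I*√9154) ≈ 0.2728 + 175.39*I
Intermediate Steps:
Q = I*√9154 (Q = √(-9154) = I*√9154 ≈ 95.677*I)
√(Q - 30761) = √(I*√9154 - 30761) = √(-30761 + I*√9154)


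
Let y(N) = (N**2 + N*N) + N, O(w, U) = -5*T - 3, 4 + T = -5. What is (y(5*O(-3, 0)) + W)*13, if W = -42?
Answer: 1148784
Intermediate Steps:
T = -9 (T = -4 - 5 = -9)
O(w, U) = 42 (O(w, U) = -5*(-9) - 3 = 45 - 3 = 42)
y(N) = N + 2*N**2 (y(N) = (N**2 + N**2) + N = 2*N**2 + N = N + 2*N**2)
(y(5*O(-3, 0)) + W)*13 = ((5*42)*(1 + 2*(5*42)) - 42)*13 = (210*(1 + 2*210) - 42)*13 = (210*(1 + 420) - 42)*13 = (210*421 - 42)*13 = (88410 - 42)*13 = 88368*13 = 1148784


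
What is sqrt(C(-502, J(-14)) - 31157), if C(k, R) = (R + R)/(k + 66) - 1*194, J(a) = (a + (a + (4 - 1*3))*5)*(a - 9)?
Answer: I*sqrt(1490321030)/218 ≈ 177.09*I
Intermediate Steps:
J(a) = (-9 + a)*(5 + 6*a) (J(a) = (a + (a + (4 - 3))*5)*(-9 + a) = (a + (a + 1)*5)*(-9 + a) = (a + (1 + a)*5)*(-9 + a) = (a + (5 + 5*a))*(-9 + a) = (5 + 6*a)*(-9 + a) = (-9 + a)*(5 + 6*a))
C(k, R) = -194 + 2*R/(66 + k) (C(k, R) = (2*R)/(66 + k) - 194 = 2*R/(66 + k) - 194 = -194 + 2*R/(66 + k))
sqrt(C(-502, J(-14)) - 31157) = sqrt(2*(-6402 + (-45 - 49*(-14) + 6*(-14)**2) - 97*(-502))/(66 - 502) - 31157) = sqrt(2*(-6402 + (-45 + 686 + 6*196) + 48694)/(-436) - 31157) = sqrt(2*(-1/436)*(-6402 + (-45 + 686 + 1176) + 48694) - 31157) = sqrt(2*(-1/436)*(-6402 + 1817 + 48694) - 31157) = sqrt(2*(-1/436)*44109 - 31157) = sqrt(-44109/218 - 31157) = sqrt(-6836335/218) = I*sqrt(1490321030)/218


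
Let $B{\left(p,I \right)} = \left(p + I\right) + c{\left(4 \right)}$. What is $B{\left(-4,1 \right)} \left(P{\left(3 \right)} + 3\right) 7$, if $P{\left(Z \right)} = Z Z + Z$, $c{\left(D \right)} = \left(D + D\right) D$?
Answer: $3045$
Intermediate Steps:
$c{\left(D \right)} = 2 D^{2}$ ($c{\left(D \right)} = 2 D D = 2 D^{2}$)
$B{\left(p,I \right)} = 32 + I + p$ ($B{\left(p,I \right)} = \left(p + I\right) + 2 \cdot 4^{2} = \left(I + p\right) + 2 \cdot 16 = \left(I + p\right) + 32 = 32 + I + p$)
$P{\left(Z \right)} = Z + Z^{2}$ ($P{\left(Z \right)} = Z^{2} + Z = Z + Z^{2}$)
$B{\left(-4,1 \right)} \left(P{\left(3 \right)} + 3\right) 7 = \left(32 + 1 - 4\right) \left(3 \left(1 + 3\right) + 3\right) 7 = 29 \left(3 \cdot 4 + 3\right) 7 = 29 \left(12 + 3\right) 7 = 29 \cdot 15 \cdot 7 = 435 \cdot 7 = 3045$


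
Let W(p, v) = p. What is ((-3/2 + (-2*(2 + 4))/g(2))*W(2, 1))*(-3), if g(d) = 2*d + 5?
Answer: 17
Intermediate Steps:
g(d) = 5 + 2*d
((-3/2 + (-2*(2 + 4))/g(2))*W(2, 1))*(-3) = ((-3/2 + (-2*(2 + 4))/(5 + 2*2))*2)*(-3) = ((-3*½ + (-2*6)/(5 + 4))*2)*(-3) = ((-3/2 - 12/9)*2)*(-3) = ((-3/2 - 12*⅑)*2)*(-3) = ((-3/2 - 4/3)*2)*(-3) = -17/6*2*(-3) = -17/3*(-3) = 17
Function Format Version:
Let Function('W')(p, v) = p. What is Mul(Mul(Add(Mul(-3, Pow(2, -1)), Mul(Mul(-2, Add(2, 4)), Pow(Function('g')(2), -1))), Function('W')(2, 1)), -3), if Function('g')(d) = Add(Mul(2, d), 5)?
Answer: 17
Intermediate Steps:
Function('g')(d) = Add(5, Mul(2, d))
Mul(Mul(Add(Mul(-3, Pow(2, -1)), Mul(Mul(-2, Add(2, 4)), Pow(Function('g')(2), -1))), Function('W')(2, 1)), -3) = Mul(Mul(Add(Mul(-3, Pow(2, -1)), Mul(Mul(-2, Add(2, 4)), Pow(Add(5, Mul(2, 2)), -1))), 2), -3) = Mul(Mul(Add(Mul(-3, Rational(1, 2)), Mul(Mul(-2, 6), Pow(Add(5, 4), -1))), 2), -3) = Mul(Mul(Add(Rational(-3, 2), Mul(-12, Pow(9, -1))), 2), -3) = Mul(Mul(Add(Rational(-3, 2), Mul(-12, Rational(1, 9))), 2), -3) = Mul(Mul(Add(Rational(-3, 2), Rational(-4, 3)), 2), -3) = Mul(Mul(Rational(-17, 6), 2), -3) = Mul(Rational(-17, 3), -3) = 17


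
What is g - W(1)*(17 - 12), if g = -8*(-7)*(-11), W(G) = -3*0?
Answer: -616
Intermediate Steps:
W(G) = 0
g = -616 (g = 56*(-11) = -616)
g - W(1)*(17 - 12) = -616 - 0*(17 - 12) = -616 - 0*5 = -616 - 1*0 = -616 + 0 = -616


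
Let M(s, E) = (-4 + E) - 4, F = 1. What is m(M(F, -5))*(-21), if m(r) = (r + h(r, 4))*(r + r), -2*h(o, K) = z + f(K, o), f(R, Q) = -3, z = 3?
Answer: -7098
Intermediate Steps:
M(s, E) = -8 + E
h(o, K) = 0 (h(o, K) = -(3 - 3)/2 = -½*0 = 0)
m(r) = 2*r² (m(r) = (r + 0)*(r + r) = r*(2*r) = 2*r²)
m(M(F, -5))*(-21) = (2*(-8 - 5)²)*(-21) = (2*(-13)²)*(-21) = (2*169)*(-21) = 338*(-21) = -7098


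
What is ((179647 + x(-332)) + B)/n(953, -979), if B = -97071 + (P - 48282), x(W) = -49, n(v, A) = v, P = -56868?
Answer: -22623/953 ≈ -23.739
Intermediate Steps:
B = -202221 (B = -97071 + (-56868 - 48282) = -97071 - 105150 = -202221)
((179647 + x(-332)) + B)/n(953, -979) = ((179647 - 49) - 202221)/953 = (179598 - 202221)*(1/953) = -22623*1/953 = -22623/953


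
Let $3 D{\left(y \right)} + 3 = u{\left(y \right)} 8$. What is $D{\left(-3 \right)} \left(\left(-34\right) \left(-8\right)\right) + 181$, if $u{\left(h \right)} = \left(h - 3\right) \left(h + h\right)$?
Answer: $26021$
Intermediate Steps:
$u{\left(h \right)} = 2 h \left(-3 + h\right)$ ($u{\left(h \right)} = \left(-3 + h\right) 2 h = 2 h \left(-3 + h\right)$)
$D{\left(y \right)} = -1 + \frac{16 y \left(-3 + y\right)}{3}$ ($D{\left(y \right)} = -1 + \frac{2 y \left(-3 + y\right) 8}{3} = -1 + \frac{16 y \left(-3 + y\right)}{3}$)
$D{\left(-3 \right)} \left(\left(-34\right) \left(-8\right)\right) + 181 = \left(-1 + \frac{16}{3} \left(-3\right) \left(-3 - 3\right)\right) \left(\left(-34\right) \left(-8\right)\right) + 181 = \left(-1 + \frac{16}{3} \left(-3\right) \left(-6\right)\right) 272 + 181 = \left(-1 + 96\right) 272 + 181 = 95 \cdot 272 + 181 = 25840 + 181 = 26021$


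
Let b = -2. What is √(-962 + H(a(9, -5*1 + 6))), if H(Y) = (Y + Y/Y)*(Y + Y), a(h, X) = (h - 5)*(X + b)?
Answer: I*√938 ≈ 30.627*I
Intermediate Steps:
a(h, X) = (-5 + h)*(-2 + X) (a(h, X) = (h - 5)*(X - 2) = (-5 + h)*(-2 + X))
H(Y) = 2*Y*(1 + Y) (H(Y) = (Y + 1)*(2*Y) = (1 + Y)*(2*Y) = 2*Y*(1 + Y))
√(-962 + H(a(9, -5*1 + 6))) = √(-962 + 2*(10 - 5*(-5*1 + 6) - 2*9 + (-5*1 + 6)*9)*(1 + (10 - 5*(-5*1 + 6) - 2*9 + (-5*1 + 6)*9))) = √(-962 + 2*(10 - 5*(-5 + 6) - 18 + (-5 + 6)*9)*(1 + (10 - 5*(-5 + 6) - 18 + (-5 + 6)*9))) = √(-962 + 2*(10 - 5*1 - 18 + 1*9)*(1 + (10 - 5*1 - 18 + 1*9))) = √(-962 + 2*(10 - 5 - 18 + 9)*(1 + (10 - 5 - 18 + 9))) = √(-962 + 2*(-4)*(1 - 4)) = √(-962 + 2*(-4)*(-3)) = √(-962 + 24) = √(-938) = I*√938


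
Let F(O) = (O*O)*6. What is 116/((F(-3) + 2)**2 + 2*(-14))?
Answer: 29/777 ≈ 0.037323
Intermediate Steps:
F(O) = 6*O**2 (F(O) = O**2*6 = 6*O**2)
116/((F(-3) + 2)**2 + 2*(-14)) = 116/((6*(-3)**2 + 2)**2 + 2*(-14)) = 116/((6*9 + 2)**2 - 28) = 116/((54 + 2)**2 - 28) = 116/(56**2 - 28) = 116/(3136 - 28) = 116/3108 = 116*(1/3108) = 29/777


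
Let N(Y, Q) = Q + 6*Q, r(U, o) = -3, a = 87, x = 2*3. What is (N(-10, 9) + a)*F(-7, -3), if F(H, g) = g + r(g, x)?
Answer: -900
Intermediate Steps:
x = 6
F(H, g) = -3 + g (F(H, g) = g - 3 = -3 + g)
N(Y, Q) = 7*Q
(N(-10, 9) + a)*F(-7, -3) = (7*9 + 87)*(-3 - 3) = (63 + 87)*(-6) = 150*(-6) = -900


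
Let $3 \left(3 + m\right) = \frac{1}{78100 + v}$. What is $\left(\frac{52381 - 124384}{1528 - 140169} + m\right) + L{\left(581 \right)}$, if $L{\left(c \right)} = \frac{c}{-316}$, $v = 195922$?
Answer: $- \frac{77779399607375}{18007584264348} \approx -4.3193$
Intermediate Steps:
$L{\left(c \right)} = - \frac{c}{316}$ ($L{\left(c \right)} = c \left(- \frac{1}{316}\right) = - \frac{c}{316}$)
$m = - \frac{2466197}{822066}$ ($m = -3 + \frac{1}{3 \left(78100 + 195922\right)} = -3 + \frac{1}{3 \cdot 274022} = -3 + \frac{1}{3} \cdot \frac{1}{274022} = -3 + \frac{1}{822066} = - \frac{2466197}{822066} \approx -3.0$)
$\left(\frac{52381 - 124384}{1528 - 140169} + m\right) + L{\left(581 \right)} = \left(\frac{52381 - 124384}{1528 - 140169} - \frac{2466197}{822066}\right) - \frac{581}{316} = \left(- \frac{72003}{-138641} - \frac{2466197}{822066}\right) - \frac{581}{316} = \left(\left(-72003\right) \left(- \frac{1}{138641}\right) - \frac{2466197}{822066}\right) - \frac{581}{316} = \left(\frac{72003}{138641} - \frac{2466197}{822066}\right) - \frac{581}{316} = - \frac{282724800079}{113972052306} - \frac{581}{316} = - \frac{77779399607375}{18007584264348}$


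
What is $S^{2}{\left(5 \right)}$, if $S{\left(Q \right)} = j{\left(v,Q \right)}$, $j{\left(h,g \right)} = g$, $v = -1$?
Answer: $25$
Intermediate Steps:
$S{\left(Q \right)} = Q$
$S^{2}{\left(5 \right)} = 5^{2} = 25$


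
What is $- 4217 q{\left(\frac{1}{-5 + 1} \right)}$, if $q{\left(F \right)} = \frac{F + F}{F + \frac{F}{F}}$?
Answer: $\frac{8434}{3} \approx 2811.3$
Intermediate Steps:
$q{\left(F \right)} = \frac{2 F}{1 + F}$ ($q{\left(F \right)} = \frac{2 F}{F + 1} = \frac{2 F}{1 + F}$)
$- 4217 q{\left(\frac{1}{-5 + 1} \right)} = - 4217 \frac{2}{\left(-5 + 1\right) \left(1 + \frac{1}{-5 + 1}\right)} = - 4217 \frac{2}{\left(-4\right) \left(1 + \frac{1}{-4}\right)} = - 4217 \cdot 2 \left(- \frac{1}{4}\right) \frac{1}{1 - \frac{1}{4}} = - 4217 \cdot 2 \left(- \frac{1}{4}\right) \frac{1}{\frac{3}{4}} = - 4217 \cdot 2 \left(- \frac{1}{4}\right) \frac{4}{3} = \left(-4217\right) \left(- \frac{2}{3}\right) = \frac{8434}{3}$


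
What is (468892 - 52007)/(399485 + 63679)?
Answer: 416885/463164 ≈ 0.90008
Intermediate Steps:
(468892 - 52007)/(399485 + 63679) = 416885/463164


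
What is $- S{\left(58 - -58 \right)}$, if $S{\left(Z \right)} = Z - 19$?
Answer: $-97$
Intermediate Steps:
$S{\left(Z \right)} = -19 + Z$ ($S{\left(Z \right)} = Z - 19 = -19 + Z$)
$- S{\left(58 - -58 \right)} = - (-19 + \left(58 - -58\right)) = - (-19 + \left(58 + 58\right)) = - (-19 + 116) = \left(-1\right) 97 = -97$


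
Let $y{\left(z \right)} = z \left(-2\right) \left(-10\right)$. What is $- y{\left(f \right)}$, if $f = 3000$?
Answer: $-60000$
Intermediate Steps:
$y{\left(z \right)} = 20 z$ ($y{\left(z \right)} = - 2 z \left(-10\right) = 20 z$)
$- y{\left(f \right)} = - 20 \cdot 3000 = \left(-1\right) 60000 = -60000$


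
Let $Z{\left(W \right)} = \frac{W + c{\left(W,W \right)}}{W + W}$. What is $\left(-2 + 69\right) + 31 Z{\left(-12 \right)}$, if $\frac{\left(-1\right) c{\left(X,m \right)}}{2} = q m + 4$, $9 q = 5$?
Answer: $\frac{1361}{18} \approx 75.611$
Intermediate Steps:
$q = \frac{5}{9}$ ($q = \frac{1}{9} \cdot 5 = \frac{5}{9} \approx 0.55556$)
$c{\left(X,m \right)} = -8 - \frac{10 m}{9}$ ($c{\left(X,m \right)} = - 2 \left(\frac{5 m}{9} + 4\right) = - 2 \left(4 + \frac{5 m}{9}\right) = -8 - \frac{10 m}{9}$)
$Z{\left(W \right)} = \frac{-8 - \frac{W}{9}}{2 W}$ ($Z{\left(W \right)} = \frac{W - \left(8 + \frac{10 W}{9}\right)}{W + W} = \frac{-8 - \frac{W}{9}}{2 W}$)
$\left(-2 + 69\right) + 31 Z{\left(-12 \right)} = \left(-2 + 69\right) + 31 \frac{-72 - -12}{18 \left(-12\right)} = 67 + 31 \cdot \frac{1}{18} \left(- \frac{1}{12}\right) \left(-72 + 12\right) = 67 + 31 \cdot \frac{1}{18} \left(- \frac{1}{12}\right) \left(-60\right) = 67 + 31 \cdot \frac{5}{18} = 67 + \frac{155}{18} = \frac{1361}{18}$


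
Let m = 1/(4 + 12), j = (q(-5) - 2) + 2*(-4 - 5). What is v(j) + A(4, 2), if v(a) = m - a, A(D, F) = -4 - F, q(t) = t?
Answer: 305/16 ≈ 19.063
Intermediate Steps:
j = -25 (j = (-5 - 2) + 2*(-4 - 5) = -7 + 2*(-9) = -7 - 18 = -25)
m = 1/16 ≈ 0.062500
v(a) = 1/16 - a
v(j) + A(4, 2) = (1/16 - 1*(-25)) + (-4 - 1*2) = (1/16 + 25) + (-4 - 2) = 401/16 - 6 = 305/16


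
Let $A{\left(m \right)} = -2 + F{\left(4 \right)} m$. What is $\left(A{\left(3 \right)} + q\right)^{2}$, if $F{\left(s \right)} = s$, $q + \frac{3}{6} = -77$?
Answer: $\frac{18225}{4} \approx 4556.3$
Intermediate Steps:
$q = - \frac{155}{2}$ ($q = - \frac{1}{2} - 77 = - \frac{155}{2} \approx -77.5$)
$A{\left(m \right)} = -2 + 4 m$
$\left(A{\left(3 \right)} + q\right)^{2} = \left(\left(-2 + 4 \cdot 3\right) - \frac{155}{2}\right)^{2} = \left(\left(-2 + 12\right) - \frac{155}{2}\right)^{2} = \left(10 - \frac{155}{2}\right)^{2} = \left(- \frac{135}{2}\right)^{2} = \frac{18225}{4}$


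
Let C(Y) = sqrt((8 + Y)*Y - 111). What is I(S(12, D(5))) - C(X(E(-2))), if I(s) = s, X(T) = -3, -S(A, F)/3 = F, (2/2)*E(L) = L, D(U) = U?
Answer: -15 - 3*I*sqrt(14) ≈ -15.0 - 11.225*I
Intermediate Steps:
E(L) = L
S(A, F) = -3*F
C(Y) = sqrt(-111 + Y*(8 + Y)) (C(Y) = sqrt(Y*(8 + Y) - 111) = sqrt(-111 + Y*(8 + Y)))
I(S(12, D(5))) - C(X(E(-2))) = -3*5 - sqrt(-111 + (-3)**2 + 8*(-3)) = -15 - sqrt(-111 + 9 - 24) = -15 - sqrt(-126) = -15 - 3*I*sqrt(14)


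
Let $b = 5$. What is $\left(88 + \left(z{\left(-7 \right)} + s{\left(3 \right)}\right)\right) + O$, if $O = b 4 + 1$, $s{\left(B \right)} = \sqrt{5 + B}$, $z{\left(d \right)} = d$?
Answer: $102 + 2 \sqrt{2} \approx 104.83$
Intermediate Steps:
$O = 21$ ($O = 5 \cdot 4 + 1 = 20 + 1 = 21$)
$\left(88 + \left(z{\left(-7 \right)} + s{\left(3 \right)}\right)\right) + O = \left(88 - \left(7 - \sqrt{5 + 3}\right)\right) + 21 = \left(88 - \left(7 - \sqrt{8}\right)\right) + 21 = \left(88 - \left(7 - 2 \sqrt{2}\right)\right) + 21 = \left(81 + 2 \sqrt{2}\right) + 21 = 102 + 2 \sqrt{2}$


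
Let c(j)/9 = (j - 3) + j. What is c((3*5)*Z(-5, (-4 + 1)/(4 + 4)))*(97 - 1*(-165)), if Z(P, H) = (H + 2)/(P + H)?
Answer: -1223802/43 ≈ -28461.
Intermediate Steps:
Z(P, H) = (2 + H)/(H + P)
c(j) = -27 + 18*j (c(j) = 9*((j - 3) + j) = 9*((-3 + j) + j) = 9*(-3 + 2*j) = -27 + 18*j)
c((3*5)*Z(-5, (-4 + 1)/(4 + 4)))*(97 - 1*(-165)) = (-27 + 18*((3*5)*((2 + (-4 + 1)/(4 + 4))/((-4 + 1)/(4 + 4) - 5))))*(97 - 1*(-165)) = (-27 + 18*(15*((2 - 3/8)/(-3/8 - 5))))*(97 + 165) = (-27 + 18*(15*((2 - 3*⅛)/(-3*⅛ - 5))))*262 = (-27 + 18*(15*((2 - 3/8)/(-3/8 - 5))))*262 = (-27 + 18*(15*((13/8)/(-43/8))))*262 = (-27 + 18*(15*(-8/43*13/8)))*262 = (-27 + 18*(15*(-13/43)))*262 = (-27 + 18*(-195/43))*262 = (-27 - 3510/43)*262 = -4671/43*262 = -1223802/43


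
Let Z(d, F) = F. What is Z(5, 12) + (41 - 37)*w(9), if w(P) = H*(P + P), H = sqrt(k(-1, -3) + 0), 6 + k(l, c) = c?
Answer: 12 + 216*I ≈ 12.0 + 216.0*I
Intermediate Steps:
k(l, c) = -6 + c
H = 3*I (H = sqrt((-6 - 3) + 0) = sqrt(-9 + 0) = sqrt(-9) = 3*I ≈ 3.0*I)
w(P) = 6*I*P (w(P) = (3*I)*(P + P) = (3*I)*(2*P) = 6*I*P)
Z(5, 12) + (41 - 37)*w(9) = 12 + (41 - 37)*(6*I*9) = 12 + 4*(54*I) = 12 + 216*I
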